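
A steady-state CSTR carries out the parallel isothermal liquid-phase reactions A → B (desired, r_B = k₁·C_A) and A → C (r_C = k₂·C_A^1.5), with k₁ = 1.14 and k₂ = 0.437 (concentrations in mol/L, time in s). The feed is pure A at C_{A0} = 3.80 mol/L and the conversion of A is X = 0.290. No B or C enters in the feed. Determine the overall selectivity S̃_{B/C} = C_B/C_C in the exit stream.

Exit C_A = C_{A0}(1−X) = 3.80×0.710 = 2.698 mol/L.
In a CSTR the entire volume is at exit conditions, so r_B = 1.14×2.698 = 3.076 and r_C = 0.437×2.698^1.5 = 1.937.
Overall selectivity = C_B/C_C = r_Bτ/(r_Cτ) = r_B/r_C = 1.59.

1.59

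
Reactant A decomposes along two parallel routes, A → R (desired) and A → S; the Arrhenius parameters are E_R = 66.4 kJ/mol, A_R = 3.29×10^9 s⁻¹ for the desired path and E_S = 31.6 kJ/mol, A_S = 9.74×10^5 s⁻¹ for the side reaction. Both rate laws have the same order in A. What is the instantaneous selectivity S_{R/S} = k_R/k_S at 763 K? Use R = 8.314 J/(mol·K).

14.0

k_R/k_S = (A_R/A_S)·exp[−(E_R−E_S)/(RT)] = (A_R/A_S)·exp[(E_S−E_R)/(RT)].
(E_S−E_R)/(RT) = (31.6−66.4)×10³/(8.314×763) = -34800/6344 = -5.486.
k_R/k_S = (3.29×10^9/9.74×10^5)·exp(-5.486) = 3378 × 0.004145 = 14.0.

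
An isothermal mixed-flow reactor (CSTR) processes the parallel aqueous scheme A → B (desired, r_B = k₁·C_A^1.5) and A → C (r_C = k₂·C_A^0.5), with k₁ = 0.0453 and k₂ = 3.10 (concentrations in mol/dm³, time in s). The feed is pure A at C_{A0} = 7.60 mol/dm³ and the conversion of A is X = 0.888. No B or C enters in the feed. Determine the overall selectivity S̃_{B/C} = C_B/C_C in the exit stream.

Exit C_A = C_{A0}(1−X) = 7.60×0.112 = 0.8512 mol/dm³.
Rates in a CSTR are evaluated at the outlet concentration: r_B = 0.0453×0.8512^1.5 = 0.03558, r_C = 3.10×0.8512^0.5 = 2.860.
Overall selectivity = C_B/C_C = r_Bτ/(r_Cτ) = r_B/r_C = 0.0124.

0.0124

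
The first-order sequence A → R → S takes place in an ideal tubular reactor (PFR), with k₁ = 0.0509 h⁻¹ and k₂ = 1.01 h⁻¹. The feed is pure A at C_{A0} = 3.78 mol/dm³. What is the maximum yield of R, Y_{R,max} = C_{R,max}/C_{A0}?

0.0430

For a first-order series the maximum intermediate yield is C_{R,max}/C_{A0} = (k₁/k₂)^[k₂/(k₂−k₁)].
= (0.0509/1.01)^(1.01/(1.01−0.0509)) = (0.05040)^(1.053) = 0.04301.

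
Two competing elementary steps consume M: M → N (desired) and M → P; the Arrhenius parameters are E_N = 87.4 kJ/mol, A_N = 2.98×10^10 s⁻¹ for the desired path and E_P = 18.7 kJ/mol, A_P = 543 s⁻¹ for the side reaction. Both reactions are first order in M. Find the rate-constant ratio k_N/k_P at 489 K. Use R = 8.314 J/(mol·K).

With equal orders, S_{N/P} = k_N/k_P = (A_N/A_P)·exp[(E_P−E_N)/(RT)].
(E_P−E_N)/(RT) = (18.7−87.4)×10³/(8.314×489) = -68700/4066 = -16.90.
k_N/k_P = (2.98×10^10/543)·exp(-16.90) = 5.488×10^7 × 4.584×10^-8 = 2.52.

2.52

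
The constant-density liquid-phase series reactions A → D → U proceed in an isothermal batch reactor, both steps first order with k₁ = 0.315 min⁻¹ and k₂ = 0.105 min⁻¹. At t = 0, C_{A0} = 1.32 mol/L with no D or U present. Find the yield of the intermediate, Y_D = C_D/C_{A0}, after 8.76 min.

0.503

Solving the coupled first-order balances gives C_D(t) = [k₁/(k₂−k₁)]·C_{A0}·(e^(−k₁t) − e^(−k₂t)).
e^(−k₁t) = e^(−0.315×8.76) = e^(−2.759) = 0.06333; e^(−k₂t) = e^(−0.9198) = 0.3986.
C_D = 0.315×1.32/(0.105−0.315) × (0.06333−0.3986) = (-1.980)×(-0.3353) = 0.6638 mol/L.
Y_D = C_D/C_{A0} = 0.6638/1.32 = 0.503.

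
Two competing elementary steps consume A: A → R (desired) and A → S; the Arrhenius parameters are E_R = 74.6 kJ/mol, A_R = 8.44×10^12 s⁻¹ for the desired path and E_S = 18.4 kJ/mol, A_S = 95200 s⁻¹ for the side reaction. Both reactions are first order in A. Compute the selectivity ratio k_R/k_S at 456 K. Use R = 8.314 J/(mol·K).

With equal orders, S_{R/S} = k_R/k_S = (A_R/A_S)·exp[(E_S−E_R)/(RT)].
(E_S−E_R)/(RT) = (18.4−74.6)×10³/(8.314×456) = -56200/3791 = -14.82.
k_R/k_S = (8.44×10^12/95200)·exp(-14.82) = 8.866×10^7 × 3.648×10^-7 = 32.3.
Since E_R > E_S, raising the temperature improves selectivity toward R.

32.3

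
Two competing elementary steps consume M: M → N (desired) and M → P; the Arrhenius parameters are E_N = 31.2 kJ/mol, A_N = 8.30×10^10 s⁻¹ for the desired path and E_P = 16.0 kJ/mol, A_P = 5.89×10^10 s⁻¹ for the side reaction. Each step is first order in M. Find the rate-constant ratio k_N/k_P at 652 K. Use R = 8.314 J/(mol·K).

0.0853

Since both paths have the same order in M, the concentration cancels and S_{N/P} = k_N/k_P = (A_N/A_P)·exp[(E_P−E_N)/(RT)].
(E_P−E_N)/(RT) = (16.0−31.2)×10³/(8.314×652) = -15200/5421 = -2.804.
k_N/k_P = (8.30×10^10/5.89×10^10)·exp(-2.804) = 1.409 × 0.06056 = 0.0853.
Since E_N > E_P, raising the temperature improves selectivity toward N.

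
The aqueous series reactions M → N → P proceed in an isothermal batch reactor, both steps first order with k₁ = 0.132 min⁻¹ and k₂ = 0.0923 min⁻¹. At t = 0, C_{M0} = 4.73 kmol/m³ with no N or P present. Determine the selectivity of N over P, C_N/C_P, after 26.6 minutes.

Solving the coupled first-order balances gives C_N(t) = [k₁/(k₂−k₁)]·C_{M0}·(e^(−k₁t) − e^(−k₂t)).
e^(−k₁t) = e^(−0.132×26.6) = e^(−3.511) = 0.02986; e^(−k₂t) = e^(−2.455) = 0.08585.
C_N = 0.132×4.73/(0.0923−0.132) × (0.02986−0.08585) = (-15.73)×(-0.05599) = 0.8805 kmol/m³.
C_M = C_{M0}e^(−k₁t) = 0.1412 kmol/m³, so C_P = C_{M0}−C_M−C_N = 3.708 kmol/m³; C_N/C_P = 0.237.

0.237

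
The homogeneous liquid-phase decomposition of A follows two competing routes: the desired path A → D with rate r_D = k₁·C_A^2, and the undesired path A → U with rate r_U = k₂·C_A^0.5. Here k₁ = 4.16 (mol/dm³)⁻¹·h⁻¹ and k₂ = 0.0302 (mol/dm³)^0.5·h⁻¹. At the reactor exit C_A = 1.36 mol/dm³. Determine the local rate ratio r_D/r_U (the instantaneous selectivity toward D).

S_{D/U} = r_D/r_U = (k₁·C_A^2)/(k₂·C_A^0.5) = (k₁/k₂)·C_A^1.5.
= (4.16×1.360^2) / (0.0302×1.360^0.5) = 7.694/0.03522 = 218.
Since the desired path is higher order in A, keeping C_A high (PFR or concentrated feed) favours D.

218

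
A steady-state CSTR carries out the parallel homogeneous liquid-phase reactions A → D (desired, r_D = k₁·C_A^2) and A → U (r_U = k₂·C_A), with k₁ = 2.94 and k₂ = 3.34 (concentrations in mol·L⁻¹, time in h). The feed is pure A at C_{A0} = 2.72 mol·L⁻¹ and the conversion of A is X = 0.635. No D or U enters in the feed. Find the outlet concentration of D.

0.805 mol·L⁻¹

Exit C_A = C_{A0}(1−X) = 2.72×0.365 = 0.9928 mol·L⁻¹.
A CSTR operates uniformly at the exit composition, giving r_D = 2.898 and r_U = 3.316 (each k·C_A^n at C_A = 0.9928).
Fraction of consumed A going to D: r_D/(r_D+r_U) = 0.4664.
C_D = 0.4664·C_{A0}·X = 0.4664×2.72×0.635 = 0.805 mol·L⁻¹.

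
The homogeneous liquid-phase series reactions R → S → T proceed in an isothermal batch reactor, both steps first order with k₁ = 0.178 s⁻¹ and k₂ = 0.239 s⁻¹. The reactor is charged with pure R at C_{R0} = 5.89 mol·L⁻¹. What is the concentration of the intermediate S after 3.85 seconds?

The intermediate concentration in a first-order A→B→C sequence is C_S = k₁C_{R0}(e^(−k₁t) − e^(−k₂t))/(k₂−k₁).
e^(−k₁t) = e^(−0.178×3.85) = e^(−0.6853) = 0.5039; e^(−k₂t) = e^(−0.9202) = 0.3985.
C_S = 0.178×5.89/(0.239−0.178) × (0.5039−0.3985) = 17.19×0.1055 = 1.813 mol·L⁻¹.

1.81 mol·L⁻¹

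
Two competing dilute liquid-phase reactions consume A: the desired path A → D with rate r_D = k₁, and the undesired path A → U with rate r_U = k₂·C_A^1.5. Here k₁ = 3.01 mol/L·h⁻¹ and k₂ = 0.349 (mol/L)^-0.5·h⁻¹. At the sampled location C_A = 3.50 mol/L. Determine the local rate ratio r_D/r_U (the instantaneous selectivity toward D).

1.32

S_{D/U} = r_D/r_U = (k₁)/(k₂·C_A^1.5) = (k₁/k₂)·C_A^-1.5.
= (3.01) / (0.349×3.500^1.5) = 3.010/2.285 = 1.32.
The undesired path is higher order in A, so low C_A (CSTR or dilute feed) favours D.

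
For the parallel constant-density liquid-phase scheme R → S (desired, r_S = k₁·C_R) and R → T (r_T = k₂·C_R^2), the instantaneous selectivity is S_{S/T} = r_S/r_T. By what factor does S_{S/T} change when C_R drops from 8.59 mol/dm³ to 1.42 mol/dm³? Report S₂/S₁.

6.05

S_{S/T} = (k₁/k₂)·C_R⁻¹, so S₂/S₁ = (C_{R,2}/C_{R,1})⁻¹.
= 8.59/1.42 = 6.05.
Selectivity toward S rises as C_R falls — low-concentration operation is favoured.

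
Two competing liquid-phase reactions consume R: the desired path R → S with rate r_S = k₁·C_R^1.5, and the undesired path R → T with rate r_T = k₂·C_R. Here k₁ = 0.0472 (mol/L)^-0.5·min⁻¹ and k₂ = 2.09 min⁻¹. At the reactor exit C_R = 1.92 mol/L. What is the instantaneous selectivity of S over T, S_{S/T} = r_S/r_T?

0.0313

S_{S/T} = r_S/r_T = (k₁·C_R^1.5)/(k₂·C_R) = (k₁/k₂)·C_R^0.5.
= (0.0472×1.920^1.5) / (2.09×1.920) = 0.1256/4.013 = 0.0313.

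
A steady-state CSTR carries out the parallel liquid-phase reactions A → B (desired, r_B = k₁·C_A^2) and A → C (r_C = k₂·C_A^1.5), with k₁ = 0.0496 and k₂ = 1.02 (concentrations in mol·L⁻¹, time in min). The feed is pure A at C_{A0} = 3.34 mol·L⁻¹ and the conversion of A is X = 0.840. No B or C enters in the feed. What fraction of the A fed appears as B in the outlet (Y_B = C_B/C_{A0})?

0.0288

Exit C_A = C_{A0}(1−X) = 3.34×0.160 = 0.5344 mol·L⁻¹.
Rates in a CSTR are evaluated at the outlet concentration: r_B = 0.0496×0.5344^2 = 0.01416, r_C = 1.02×0.5344^1.5 = 0.3985.
Fraction of consumed A going to B: r_B/(r_B+r_C) = 0.03433.
C_B = 0.03433·C_{A0}·X = 0.03433×3.34×0.840 = 0.0963 mol·L⁻¹; Y_B = C_B/C_{A0} = 0.0288.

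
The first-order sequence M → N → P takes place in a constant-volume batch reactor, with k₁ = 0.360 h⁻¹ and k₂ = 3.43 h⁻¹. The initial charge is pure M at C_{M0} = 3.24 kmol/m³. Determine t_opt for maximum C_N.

The intermediate peaks when r₁ = r₂, i.e. k₁e^(−k₁t) = k₂e^(−k₂t), giving t_opt = ln(k₂/k₁)/(k₂−k₁).
= ln(3.43/0.360)/(3.43−0.360) = ln(9.528)/3.070 = 2.254/3.070 = 0.734 h.

0.734 h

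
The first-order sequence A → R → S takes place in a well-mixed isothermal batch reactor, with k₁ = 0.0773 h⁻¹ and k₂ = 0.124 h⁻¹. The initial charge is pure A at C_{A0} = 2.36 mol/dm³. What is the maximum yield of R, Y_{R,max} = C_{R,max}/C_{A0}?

For a first-order series the maximum intermediate yield is C_{R,max}/C_{A0} = (k₁/k₂)^[k₂/(k₂−k₁)].
= (0.0773/0.124)^(0.124/(0.124−0.0773)) = (0.6234)^(2.655) = 0.2851.

0.285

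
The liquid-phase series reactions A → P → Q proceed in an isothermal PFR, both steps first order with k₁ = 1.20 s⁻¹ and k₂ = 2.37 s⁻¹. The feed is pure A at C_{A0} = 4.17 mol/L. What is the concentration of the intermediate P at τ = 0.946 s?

0.920 mol/L

The intermediate concentration in a first-order A→B→C sequence is C_P = k₁C_{A0}(e^(−k₁τ) − e^(−k₂τ))/(k₂−k₁).
e^(−k₁τ) = e^(−1.20×0.946) = e^(−1.135) = 0.3214; e^(−k₂τ) = e^(−2.242) = 0.1062.
C_P = 1.20×4.17/(2.37−1.20) × (0.3214−0.1062) = 4.277×0.2151 = 0.9200 mol/L.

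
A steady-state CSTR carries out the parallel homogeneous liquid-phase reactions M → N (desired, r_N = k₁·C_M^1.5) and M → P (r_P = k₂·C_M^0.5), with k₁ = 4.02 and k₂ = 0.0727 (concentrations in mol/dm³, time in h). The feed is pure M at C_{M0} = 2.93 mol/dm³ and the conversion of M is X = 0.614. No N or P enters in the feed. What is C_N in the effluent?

1.77 mol/dm³

Exit C_M = C_{M0}(1−X) = 2.93×0.386 = 1.131 mol/dm³.
A CSTR operates uniformly at the exit composition, giving r_N = 4.835 and r_P = 0.07731 (each k·C_M^n at C_M = 1.131).
Fraction of consumed M going to N: r_N/(r_N+r_P) = 0.9843.
C_N = 0.9843·C_{M0}·X = 0.9843×2.93×0.614 = 1.77 mol/dm³.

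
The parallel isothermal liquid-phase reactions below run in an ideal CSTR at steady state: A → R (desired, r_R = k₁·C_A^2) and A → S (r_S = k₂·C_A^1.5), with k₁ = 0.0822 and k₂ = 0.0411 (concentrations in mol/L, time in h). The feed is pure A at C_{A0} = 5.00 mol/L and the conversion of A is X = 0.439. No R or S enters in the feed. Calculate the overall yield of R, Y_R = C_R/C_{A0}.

0.338

Exit C_A = C_{A0}(1−X) = 5.00×0.561 = 2.805 mol/L.
Rates in a CSTR are evaluated at the outlet concentration: r_R = 0.0822×2.805^2 = 0.6468, r_S = 0.0411×2.805^1.5 = 0.1931.
Fraction of consumed A going to R: r_R/(r_R+r_S) = 0.7701.
C_R = 0.7701·C_{A0}·X = 0.7701×5.00×0.439 = 1.69 mol/L; Y_R = C_R/C_{A0} = 0.338.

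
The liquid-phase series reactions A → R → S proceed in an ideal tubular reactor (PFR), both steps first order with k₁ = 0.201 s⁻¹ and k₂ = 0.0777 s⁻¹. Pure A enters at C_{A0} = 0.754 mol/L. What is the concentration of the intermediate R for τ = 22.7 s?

0.198 mol/L

For first-order series with pure A initially, C_R(τ) = k₁C_{A0}/(k₂−k₁)·(e^(−k₁τ) − e^(−k₂τ)).
e^(−k₁τ) = e^(−0.201×22.7) = e^(−4.563) = 0.01043; e^(−k₂τ) = e^(−1.764) = 0.1714.
C_R = 0.201×0.754/(0.0777−0.201) × (0.01043−0.1714) = (-1.229)×(-0.1610) = 0.1978 mol/L.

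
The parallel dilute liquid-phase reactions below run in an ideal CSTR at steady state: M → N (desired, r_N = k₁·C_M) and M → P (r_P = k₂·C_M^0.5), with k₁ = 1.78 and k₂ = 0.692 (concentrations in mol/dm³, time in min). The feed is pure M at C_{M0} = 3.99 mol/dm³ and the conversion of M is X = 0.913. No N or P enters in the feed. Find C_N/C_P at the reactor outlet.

Exit C_M = C_{M0}(1−X) = 3.99×0.0870 = 0.3471 mol/dm³.
Rates in a CSTR are evaluated at the outlet concentration: r_N = 1.78×0.3471 = 0.6179, r_P = 0.692×0.3471^0.5 = 0.4077.
Overall selectivity = C_N/C_P = r_Nτ/(r_Pτ) = r_N/r_P = 1.52.

1.52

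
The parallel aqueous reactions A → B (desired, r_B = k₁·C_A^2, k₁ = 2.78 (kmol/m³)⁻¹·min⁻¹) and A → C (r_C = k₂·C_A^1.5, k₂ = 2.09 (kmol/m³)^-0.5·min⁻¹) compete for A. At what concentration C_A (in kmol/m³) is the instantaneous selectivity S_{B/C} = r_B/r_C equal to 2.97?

S_{B/C} = (k₁/k₂)·C_A^0.5 ⇒ C_A = (S·k₂/k₁)^(2).
= (2.97×2.09/2.78)^(2) = (2.233)^(2) = 4.99 kmol/m³.

4.99 kmol/m³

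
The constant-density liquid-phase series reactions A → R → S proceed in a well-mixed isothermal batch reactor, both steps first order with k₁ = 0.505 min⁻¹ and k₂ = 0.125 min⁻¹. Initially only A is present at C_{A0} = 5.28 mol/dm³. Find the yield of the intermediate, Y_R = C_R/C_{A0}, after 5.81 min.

0.572

For first-order series with pure A initially, C_R(t) = k₁C_{A0}/(k₂−k₁)·(e^(−k₁t) − e^(−k₂t)).
e^(−k₁t) = e^(−0.505×5.81) = e^(−2.934) = 0.05318; e^(−k₂t) = e^(−0.7262) = 0.4837.
C_R = 0.505×5.28/(0.125−0.505) × (0.05318−0.4837) = (-7.017)×(-0.4305) = 3.021 mol/dm³.
Y_R = C_R/C_{A0} = 3.021/5.28 = 0.572.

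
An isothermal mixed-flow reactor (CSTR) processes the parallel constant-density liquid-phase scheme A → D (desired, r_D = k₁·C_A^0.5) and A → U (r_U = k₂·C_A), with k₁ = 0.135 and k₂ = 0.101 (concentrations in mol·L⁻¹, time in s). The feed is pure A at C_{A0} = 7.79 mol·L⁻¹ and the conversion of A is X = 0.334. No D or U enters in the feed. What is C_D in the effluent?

Exit C_A = C_{A0}(1−X) = 7.79×0.666 = 5.188 mol·L⁻¹.
In a CSTR the entire volume is at exit conditions, so r_D = 0.135×5.188^0.5 = 0.3075 and r_U = 0.101×5.188 = 0.5240.
Fraction of consumed A going to D: r_D/(r_D+r_U) = 0.3698.
C_D = 0.3698·C_{A0}·X = 0.3698×7.79×0.334 = 0.962 mol·L⁻¹.

0.962 mol·L⁻¹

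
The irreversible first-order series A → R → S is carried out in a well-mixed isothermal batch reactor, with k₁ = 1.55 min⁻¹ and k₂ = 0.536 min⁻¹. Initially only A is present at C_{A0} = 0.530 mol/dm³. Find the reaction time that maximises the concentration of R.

1.05 min

The intermediate peaks when r₁ = r₂, i.e. k₁e^(−k₁t) = k₂e^(−k₂t), giving t_opt = ln(k₂/k₁)/(k₂−k₁).
= ln(0.536/1.55)/(0.536−1.55) = ln(0.3458)/-1.014 = -1.062/-1.014 = 1.05 min.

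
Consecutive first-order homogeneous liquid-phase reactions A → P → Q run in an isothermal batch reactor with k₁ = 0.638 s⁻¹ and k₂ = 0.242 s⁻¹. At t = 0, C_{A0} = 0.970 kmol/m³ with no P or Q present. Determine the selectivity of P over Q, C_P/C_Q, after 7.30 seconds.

0.356

The intermediate concentration in a first-order A→B→C sequence is C_P = k₁C_{A0}(e^(−k₁t) − e^(−k₂t))/(k₂−k₁).
e^(−k₁t) = e^(−0.638×7.30) = e^(−4.657) = 0.009491; e^(−k₂t) = e^(−1.767) = 0.1709.
C_P = 0.638×0.970/(0.242−0.638) × (0.009491−0.1709) = (-1.563)×(-0.1614) = 0.2523 kmol/m³.
C_A = C_{A0}e^(−k₁t) = 0.009206 kmol/m³, so C_Q = C_{A0}−C_A−C_P = 0.7085 kmol/m³; C_P/C_Q = 0.356.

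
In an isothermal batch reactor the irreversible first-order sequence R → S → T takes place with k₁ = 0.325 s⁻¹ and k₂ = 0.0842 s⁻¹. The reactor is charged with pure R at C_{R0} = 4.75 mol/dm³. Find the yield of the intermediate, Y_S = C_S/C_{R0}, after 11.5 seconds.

The intermediate concentration in a first-order A→B→C sequence is C_S = k₁C_{R0}(e^(−k₁t) − e^(−k₂t))/(k₂−k₁).
e^(−k₁t) = e^(−0.325×11.5) = e^(−3.738) = 0.02381; e^(−k₂t) = e^(−0.9683) = 0.3797.
C_S = 0.325×4.75/(0.0842−0.325) × (0.02381−0.3797) = (-6.411)×(-0.3559) = 2.282 mol/dm³.
Y_S = C_S/C_{R0} = 2.282/4.75 = 0.480.

0.480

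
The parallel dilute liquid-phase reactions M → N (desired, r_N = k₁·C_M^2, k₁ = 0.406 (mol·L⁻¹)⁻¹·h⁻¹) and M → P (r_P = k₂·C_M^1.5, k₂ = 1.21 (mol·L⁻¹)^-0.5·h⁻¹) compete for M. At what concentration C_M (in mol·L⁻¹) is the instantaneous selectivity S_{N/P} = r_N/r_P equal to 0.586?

S_{N/P} = (k₁/k₂)·C_M^0.5 ⇒ C_M = (S·k₂/k₁)^(2).
= (0.586×1.21/0.406)^(2) = (1.746)^(2) = 3.05 mol·L⁻¹.

3.05 mol·L⁻¹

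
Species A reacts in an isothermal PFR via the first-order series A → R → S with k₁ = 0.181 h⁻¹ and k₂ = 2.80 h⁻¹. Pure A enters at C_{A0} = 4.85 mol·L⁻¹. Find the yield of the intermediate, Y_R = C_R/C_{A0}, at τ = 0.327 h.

Solving the coupled first-order balances gives C_R(τ) = [k₁/(k₂−k₁)]·C_{A0}·(e^(−k₁τ) − e^(−k₂τ)).
e^(−k₁τ) = e^(−0.181×0.327) = e^(−0.05919) = 0.9425; e^(−k₂τ) = e^(−0.9156) = 0.4003.
C_R = 0.181×4.85/(2.80−0.181) × (0.9425−0.4003) = 0.3352×0.5423 = 0.1818 mol·L⁻¹.
Y_R = C_R/C_{A0} = 0.1818/4.85 = 0.0375.

0.0375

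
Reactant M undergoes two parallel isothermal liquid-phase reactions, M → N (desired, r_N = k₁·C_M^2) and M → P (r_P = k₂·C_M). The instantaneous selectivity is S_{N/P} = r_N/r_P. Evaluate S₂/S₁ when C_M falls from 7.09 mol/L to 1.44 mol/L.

S_{N/P} = (k₁/k₂)·C_M, so S₂/S₁ = (C_{M,2}/C_{M,1}).
= 1.44/7.09 = 0.203.

0.203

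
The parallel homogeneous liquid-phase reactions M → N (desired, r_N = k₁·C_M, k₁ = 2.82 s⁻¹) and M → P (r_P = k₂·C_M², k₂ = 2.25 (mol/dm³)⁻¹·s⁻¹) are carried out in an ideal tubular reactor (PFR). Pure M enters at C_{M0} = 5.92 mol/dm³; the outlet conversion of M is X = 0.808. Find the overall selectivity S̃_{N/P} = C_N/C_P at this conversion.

C_M = C_{M0}(1−X) = 1.137 mol/dm³.
Along a PFR/batch, dC_N/dC_M = −r_N/(r_N+r_P) = −k₁/(k₁+k₂·C_M).
Integrating from C_{M0} to C_M: C_N = (2.82/2.25)·ln[(2.82+2.25·5.92)/(2.82+2.25·1.14)] = 1.253·ln(16.14/5.377) = 1.378 mol/dm³.
C_P = (C_{M0}−C_M)−C_N = 3.406 mol/dm³; S̃_{N/P} = 1.378/3.406 = 0.404.

0.404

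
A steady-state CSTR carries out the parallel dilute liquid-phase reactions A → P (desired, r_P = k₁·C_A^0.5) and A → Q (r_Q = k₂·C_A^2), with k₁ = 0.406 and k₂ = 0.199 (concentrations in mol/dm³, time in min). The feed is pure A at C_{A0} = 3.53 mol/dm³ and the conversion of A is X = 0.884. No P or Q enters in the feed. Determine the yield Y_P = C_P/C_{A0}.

0.783

Exit C_A = C_{A0}(1−X) = 3.53×0.116 = 0.4095 mol/dm³.
A CSTR operates uniformly at the exit composition, giving r_P = 0.2598 and r_Q = 0.03337 (each k·C_A^n at C_A = 0.4095).
Fraction of consumed A going to P: r_P/(r_P+r_Q) = 0.8862.
C_P = 0.8862·C_{A0}·X = 0.8862×3.53×0.884 = 2.77 mol/dm³; Y_P = C_P/C_{A0} = 0.783.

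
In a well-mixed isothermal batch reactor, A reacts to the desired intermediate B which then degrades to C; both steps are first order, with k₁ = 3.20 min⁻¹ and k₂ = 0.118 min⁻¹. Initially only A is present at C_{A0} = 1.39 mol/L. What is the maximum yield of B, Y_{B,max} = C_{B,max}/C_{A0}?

Evaluating C_B at t_opt = ln(k₂/k₁)/(k₂−k₁) gives C_{B,max}/C_{A0} = (k₁/k₂)^[k₂/(k₂−k₁)].
= (3.20/0.118)^(0.118/(0.118−3.20)) = (27.12)^(-0.03829) = 0.8813.

0.881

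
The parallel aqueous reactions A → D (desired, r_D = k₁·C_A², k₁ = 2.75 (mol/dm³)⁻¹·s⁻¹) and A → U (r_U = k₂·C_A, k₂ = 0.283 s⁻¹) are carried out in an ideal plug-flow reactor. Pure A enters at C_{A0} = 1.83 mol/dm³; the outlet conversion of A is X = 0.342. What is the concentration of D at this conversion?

C_A = C_{A0}(1−X) = 1.204 mol/dm³.
Along a PFR/batch, dC_U/dC_A = −r_U/(r_D+r_U) = −k₂/(k₂+k₁·C_A).
Integrating from C_{A0} to C_A: C_U = (0.283/2.75)·ln[(0.283+2.75·1.83)/(0.283+2.75·1.20)] = 0.1029·ln(5.316/3.594) = 0.04026 mol/dm³.
Then C_D = (C_{A0}−C_A) − C_U = 0.6259 − 0.04026 = 0.5856 mol/dm³.

0.586 mol/dm³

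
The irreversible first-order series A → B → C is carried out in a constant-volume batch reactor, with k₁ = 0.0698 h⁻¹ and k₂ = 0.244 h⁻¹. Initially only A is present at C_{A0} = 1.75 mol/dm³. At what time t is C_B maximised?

7.18 h

The intermediate peaks when r₁ = r₂, i.e. k₁e^(−k₁t) = k₂e^(−k₂t), giving t_opt = ln(k₂/k₁)/(k₂−k₁).
= ln(0.244/0.0698)/(0.244−0.0698) = ln(3.496)/0.1742 = 1.252/0.1742 = 7.18 h.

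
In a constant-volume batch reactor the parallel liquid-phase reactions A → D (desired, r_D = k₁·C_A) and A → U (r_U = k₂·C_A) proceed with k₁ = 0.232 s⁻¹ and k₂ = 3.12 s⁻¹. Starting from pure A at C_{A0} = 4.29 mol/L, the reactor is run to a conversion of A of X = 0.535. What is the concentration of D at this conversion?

0.159 mol/L

C_A = C_{A0}(1−X) = 1.995 mol/L.
Both paths are first order in A, so the instantaneous fraction to D is constant: dC_D/d(−C_A) = k₁/(k₁+k₂) = 0.06921.
C_D = 0.06921·(C_{A0}−C_A) = 0.06921×2.295 = 0.159 mol/L.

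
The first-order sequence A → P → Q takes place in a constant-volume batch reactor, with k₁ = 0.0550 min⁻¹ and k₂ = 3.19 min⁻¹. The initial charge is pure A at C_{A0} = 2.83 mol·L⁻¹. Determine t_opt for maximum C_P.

1.30 min

For first-order series the maximum of C_P occurs at t_opt = ln(k₂/k₁)/(k₂−k₁).
= ln(3.19/0.0550)/(3.19−0.0550) = ln(58.00)/3.135 = 4.060/3.135 = 1.30 min.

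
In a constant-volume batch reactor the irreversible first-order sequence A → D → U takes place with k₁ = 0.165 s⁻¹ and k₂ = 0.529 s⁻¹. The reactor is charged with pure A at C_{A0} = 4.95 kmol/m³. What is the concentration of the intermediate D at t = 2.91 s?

For first-order series with pure A initially, C_D(t) = k₁C_{A0}/(k₂−k₁)·(e^(−k₁t) − e^(−k₂t)).
e^(−k₁t) = e^(−0.165×2.91) = e^(−0.4802) = 0.6187; e^(−k₂t) = e^(−1.539) = 0.2145.
C_D = 0.165×4.95/(0.529−0.165) × (0.6187−0.2145) = 2.244×0.4042 = 0.9069 kmol/m³.

0.907 kmol/m³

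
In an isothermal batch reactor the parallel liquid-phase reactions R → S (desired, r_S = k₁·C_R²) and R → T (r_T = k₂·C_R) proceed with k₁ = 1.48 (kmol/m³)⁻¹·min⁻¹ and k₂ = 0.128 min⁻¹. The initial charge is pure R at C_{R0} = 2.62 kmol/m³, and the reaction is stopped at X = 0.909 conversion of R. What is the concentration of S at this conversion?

C_R = C_{R0}(1−X) = 0.2384 kmol/m³.
Along a PFR/batch, dC_T/dC_R = −r_T/(r_S+r_T) = −k₂/(k₂+k₁·C_R).
Integrating from C_{R0} to C_R: C_T = (0.128/1.48)·ln[(0.128+1.48·2.62)/(0.128+1.48·0.238)] = 0.08649·ln(4.006/0.4809) = 0.1833 kmol/m³.
Then C_S = (C_{R0}−C_R) − C_T = 2.382 − 0.1833 = 2.198 kmol/m³.

2.20 kmol/m³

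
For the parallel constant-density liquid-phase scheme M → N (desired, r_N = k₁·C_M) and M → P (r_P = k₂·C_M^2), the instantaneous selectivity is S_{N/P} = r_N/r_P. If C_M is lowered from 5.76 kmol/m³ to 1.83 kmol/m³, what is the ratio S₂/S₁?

3.15

S_{N/P} = (k₁/k₂)·C_M⁻¹, so S₂/S₁ = (C_{M,2}/C_{M,1})⁻¹.
= 5.76/1.83 = 3.15.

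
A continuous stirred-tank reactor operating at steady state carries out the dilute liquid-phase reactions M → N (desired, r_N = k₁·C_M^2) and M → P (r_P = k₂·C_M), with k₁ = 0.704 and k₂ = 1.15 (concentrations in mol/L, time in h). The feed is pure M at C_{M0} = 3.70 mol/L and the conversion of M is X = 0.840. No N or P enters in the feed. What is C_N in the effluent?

Exit C_M = C_{M0}(1−X) = 3.70×0.160 = 0.5920 mol/L.
A CSTR operates uniformly at the exit composition, giving r_N = 0.2467 and r_P = 0.6808 (each k·C_M^n at C_M = 0.5920).
Fraction of consumed M going to N: r_N/(r_N+r_P) = 0.2660.
C_N = 0.2660·C_{M0}·X = 0.2660×3.70×0.840 = 0.827 mol/L.

0.827 mol/L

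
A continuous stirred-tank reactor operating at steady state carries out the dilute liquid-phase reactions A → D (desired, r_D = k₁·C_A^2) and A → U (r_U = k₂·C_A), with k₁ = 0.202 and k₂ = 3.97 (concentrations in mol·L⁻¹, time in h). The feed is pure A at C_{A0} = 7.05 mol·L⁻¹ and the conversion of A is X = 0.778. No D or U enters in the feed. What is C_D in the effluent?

0.405 mol·L⁻¹

Exit C_A = C_{A0}(1−X) = 7.05×0.222 = 1.565 mol·L⁻¹.
A CSTR operates uniformly at the exit composition, giving r_D = 0.4948 and r_U = 6.213 (each k·C_A^n at C_A = 1.565).
Fraction of consumed A going to D: r_D/(r_D+r_U) = 0.07376.
C_D = 0.07376·C_{A0}·X = 0.07376×7.05×0.778 = 0.405 mol·L⁻¹.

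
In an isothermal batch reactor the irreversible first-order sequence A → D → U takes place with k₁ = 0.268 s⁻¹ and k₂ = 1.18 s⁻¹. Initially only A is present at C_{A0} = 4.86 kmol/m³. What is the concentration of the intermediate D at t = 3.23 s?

0.569 kmol/m³

For first-order series with pure A initially, C_D(t) = k₁C_{A0}/(k₂−k₁)·(e^(−k₁t) − e^(−k₂t)).
e^(−k₁t) = e^(−0.268×3.23) = e^(−0.8656) = 0.4208; e^(−k₂t) = e^(−3.811) = 0.02212.
C_D = 0.268×4.86/(1.18−0.268) × (0.4208−0.02212) = 1.428×0.3987 = 0.5694 kmol/m³.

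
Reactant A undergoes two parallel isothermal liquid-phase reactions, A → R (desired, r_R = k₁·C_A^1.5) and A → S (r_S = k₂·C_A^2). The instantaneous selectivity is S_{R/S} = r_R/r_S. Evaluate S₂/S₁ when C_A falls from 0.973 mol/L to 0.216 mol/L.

2.12

S_{R/S} = (k₁/k₂)·C_A^-0.5, so S₂/S₁ = (C_{A,2}/C_{A,1})^-0.5.
= (0.216/0.973)^(-0.5) = (0.2220)^(-0.5) = 2.12.
Selectivity toward R rises as C_A falls — low-concentration operation is favoured.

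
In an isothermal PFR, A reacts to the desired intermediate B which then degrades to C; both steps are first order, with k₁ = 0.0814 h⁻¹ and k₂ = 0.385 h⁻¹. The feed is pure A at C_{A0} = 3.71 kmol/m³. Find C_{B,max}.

0.517 kmol/m³

Evaluating C_B at τ_opt = ln(k₂/k₁)/(k₂−k₁) gives C_{B,max}/C_{A0} = (k₁/k₂)^[k₂/(k₂−k₁)].
= (0.0814/0.385)^(0.385/(0.385−0.0814)) = (0.2114)^(1.268) = 0.1394.
C_{B,max} = 0.1394×3.71 = 0.517 kmol/m³.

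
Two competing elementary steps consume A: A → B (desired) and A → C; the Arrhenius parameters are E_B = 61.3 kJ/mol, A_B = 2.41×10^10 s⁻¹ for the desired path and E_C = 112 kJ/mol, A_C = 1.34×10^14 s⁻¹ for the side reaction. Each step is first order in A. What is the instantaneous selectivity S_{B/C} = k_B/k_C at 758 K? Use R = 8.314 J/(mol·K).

0.561

Since both paths have the same order in A, the concentration cancels and S_{B/C} = k_B/k_C = (A_B/A_C)·exp[(E_C−E_B)/(RT)].
(E_C−E_B)/(RT) = (112−61.3)×10³/(8.314×758) = 50700/6302 = 8.045.
k_B/k_C = (2.41×10^10/1.34×10^14)·exp(8.045) = 1.799×10^-4 × 3118 = 0.561.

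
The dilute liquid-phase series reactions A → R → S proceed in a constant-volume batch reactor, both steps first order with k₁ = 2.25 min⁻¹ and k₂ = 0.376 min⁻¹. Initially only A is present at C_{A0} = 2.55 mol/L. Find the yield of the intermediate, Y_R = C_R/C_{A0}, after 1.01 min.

Solving the coupled first-order balances gives C_R(t) = [k₁/(k₂−k₁)]·C_{A0}·(e^(−k₁t) − e^(−k₂t)).
e^(−k₁t) = e^(−2.25×1.01) = e^(−2.272) = 0.1031; e^(−k₂t) = e^(−0.3798) = 0.6840.
C_R = 2.25×2.55/(0.376−2.25) × (0.1031−0.6840) = (-3.062)×(-0.5810) = 1.779 mol/L.
Y_R = C_R/C_{A0} = 1.779/2.55 = 0.698.

0.698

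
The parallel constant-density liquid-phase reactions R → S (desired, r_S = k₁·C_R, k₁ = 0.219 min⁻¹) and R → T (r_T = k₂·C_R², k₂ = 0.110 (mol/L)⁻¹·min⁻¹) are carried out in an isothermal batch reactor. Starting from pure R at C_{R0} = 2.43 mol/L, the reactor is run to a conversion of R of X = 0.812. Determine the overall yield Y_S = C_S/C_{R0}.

C_R = C_{R0}(1−X) = 0.4568 mol/L.
Along a PFR/batch, dC_S/dC_R = −r_S/(r_S+r_T) = −k₁/(k₁+k₂·C_R).
Integrating from C_{R0} to C_R: C_S = (0.219/0.110)·ln[(0.219+0.110·2.43)/(0.219+0.110·0.457)] = 1.991·ln(0.4863/0.2693) = 1.177 mol/L.
Y_S = C_S/C_{R0} = 1.177/2.43 = 0.484.

0.484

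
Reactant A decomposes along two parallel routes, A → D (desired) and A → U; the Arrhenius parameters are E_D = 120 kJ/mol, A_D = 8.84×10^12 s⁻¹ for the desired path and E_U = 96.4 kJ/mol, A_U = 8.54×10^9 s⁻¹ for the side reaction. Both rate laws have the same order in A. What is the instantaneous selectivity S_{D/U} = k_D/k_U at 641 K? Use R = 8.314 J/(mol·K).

12.4

k_D/k_U = (A_D/A_U)·exp[−(E_D−E_U)/(RT)] = (A_D/A_U)·exp[(E_U−E_D)/(RT)].
(E_U−E_D)/(RT) = (96.4−120)×10³/(8.314×641) = -23600/5329 = -4.428.
k_D/k_U = (8.84×10^12/8.54×10^9)·exp(-4.428) = 1035 × 0.01193 = 12.4.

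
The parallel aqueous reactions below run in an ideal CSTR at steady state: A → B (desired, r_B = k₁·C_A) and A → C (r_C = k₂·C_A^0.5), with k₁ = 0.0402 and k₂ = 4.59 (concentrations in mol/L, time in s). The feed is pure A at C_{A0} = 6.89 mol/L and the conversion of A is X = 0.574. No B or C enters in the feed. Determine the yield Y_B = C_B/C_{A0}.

Exit C_A = C_{A0}(1−X) = 6.89×0.426 = 2.935 mol/L.
In a CSTR the entire volume is at exit conditions, so r_B = 0.0402×2.935 = 0.1180 and r_C = 4.59×2.935^0.5 = 7.864.
Fraction of consumed A going to B: r_B/(r_B+r_C) = 0.01478.
C_B = 0.01478·C_{A0}·X = 0.01478×6.89×0.574 = 0.0585 mol/L; Y_B = C_B/C_{A0} = 0.00849.

0.00849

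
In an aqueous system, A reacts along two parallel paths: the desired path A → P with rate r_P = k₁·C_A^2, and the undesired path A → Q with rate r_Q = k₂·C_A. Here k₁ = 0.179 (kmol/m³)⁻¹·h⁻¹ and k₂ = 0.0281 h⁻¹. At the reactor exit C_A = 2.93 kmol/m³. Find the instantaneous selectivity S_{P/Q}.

18.7

S_{P/Q} = r_P/r_Q = (k₁·C_A^2)/(k₂·C_A) = (k₁/k₂)·C_A.
= (0.179×2.930^2) / (0.0281×2.930) = 1.537/0.08233 = 18.7.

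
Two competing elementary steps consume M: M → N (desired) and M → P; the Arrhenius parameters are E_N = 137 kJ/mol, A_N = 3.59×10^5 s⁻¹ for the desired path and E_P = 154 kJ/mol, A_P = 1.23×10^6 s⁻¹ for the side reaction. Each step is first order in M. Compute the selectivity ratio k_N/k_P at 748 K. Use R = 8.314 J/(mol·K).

4.49

Since both paths have the same order in M, the concentration cancels and S_{N/P} = k_N/k_P = (A_N/A_P)·exp[(E_P−E_N)/(RT)].
(E_P−E_N)/(RT) = (154−137)×10³/(8.314×748) = 17000/6219 = 2.734.
k_N/k_P = (3.59×10^5/1.23×10^6)·exp(2.734) = 0.2919 × 15.39 = 4.49.
Since E_N < E_P, lowering the temperature improves selectivity toward N.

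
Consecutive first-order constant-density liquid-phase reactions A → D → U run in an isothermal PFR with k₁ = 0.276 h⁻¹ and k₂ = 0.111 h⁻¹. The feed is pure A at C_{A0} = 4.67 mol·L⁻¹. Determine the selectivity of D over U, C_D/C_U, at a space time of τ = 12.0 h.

The intermediate concentration in a first-order A→B→C sequence is C_D = k₁C_{A0}(e^(−k₁τ) − e^(−k₂τ))/(k₂−k₁).
e^(−k₁τ) = e^(−0.276×12.0) = e^(−3.312) = 0.03644; e^(−k₂τ) = e^(−1.332) = 0.2639.
C_D = 0.276×4.67/(0.111−0.276) × (0.03644−0.2639) = (-7.812)×(-0.2275) = 1.777 mol·L⁻¹.
C_A = C_{A0}e^(−k₁τ) = 0.1702 mol·L⁻¹, so C_U = C_{A0}−C_A−C_D = 2.723 mol·L⁻¹; C_D/C_U = 0.653.

0.653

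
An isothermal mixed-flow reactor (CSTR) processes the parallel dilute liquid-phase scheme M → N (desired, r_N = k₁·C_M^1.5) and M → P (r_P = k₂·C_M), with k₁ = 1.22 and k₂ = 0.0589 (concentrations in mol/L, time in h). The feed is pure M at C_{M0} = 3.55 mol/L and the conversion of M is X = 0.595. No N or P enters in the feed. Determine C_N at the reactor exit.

2.03 mol/L

Exit C_M = C_{M0}(1−X) = 3.55×0.405 = 1.438 mol/L.
In a CSTR the entire volume is at exit conditions, so r_N = 1.22×1.438^1.5 = 2.103 and r_P = 0.0589×1.438 = 0.08468.
Fraction of consumed M going to N: r_N/(r_N+r_P) = 0.9613.
C_N = 0.9613·C_{M0}·X = 0.9613×3.55×0.595 = 2.03 mol/L.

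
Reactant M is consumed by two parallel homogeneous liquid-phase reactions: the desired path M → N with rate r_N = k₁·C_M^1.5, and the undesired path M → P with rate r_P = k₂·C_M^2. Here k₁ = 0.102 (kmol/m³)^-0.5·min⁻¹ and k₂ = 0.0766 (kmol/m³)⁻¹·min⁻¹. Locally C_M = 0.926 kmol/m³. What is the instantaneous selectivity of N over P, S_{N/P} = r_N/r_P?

S_{N/P} = r_N/r_P = (k₁·C_M^1.5)/(k₂·C_M^2) = (k₁/k₂)·C_M^-0.5.
= (0.102×0.9260^1.5) / (0.0766×0.9260^2) = 0.09089/0.06568 = 1.38.
The undesired path is higher order in M, so low C_M (CSTR or dilute feed) favours N.

1.38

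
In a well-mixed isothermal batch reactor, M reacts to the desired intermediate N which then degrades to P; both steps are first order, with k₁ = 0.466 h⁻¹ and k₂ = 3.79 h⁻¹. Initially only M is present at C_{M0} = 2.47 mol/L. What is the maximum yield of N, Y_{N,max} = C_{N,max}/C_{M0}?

0.0917

Evaluating C_N at t_opt = ln(k₂/k₁)/(k₂−k₁) gives C_{N,max}/C_{M0} = (k₁/k₂)^[k₂/(k₂−k₁)].
= (0.466/3.79)^(3.79/(3.79−0.466)) = (0.1230)^(1.140) = 0.09165.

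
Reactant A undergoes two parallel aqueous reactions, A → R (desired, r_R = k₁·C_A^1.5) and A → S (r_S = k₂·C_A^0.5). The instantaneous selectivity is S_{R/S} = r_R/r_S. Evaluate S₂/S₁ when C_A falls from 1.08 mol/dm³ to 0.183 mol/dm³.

S_{R/S} = (k₁/k₂)·C_A, so S₂/S₁ = (C_{A,2}/C_{A,1}).
= 0.183/1.08 = 0.169.
Selectivity toward R falls as C_A falls — high-concentration operation is favoured.

0.169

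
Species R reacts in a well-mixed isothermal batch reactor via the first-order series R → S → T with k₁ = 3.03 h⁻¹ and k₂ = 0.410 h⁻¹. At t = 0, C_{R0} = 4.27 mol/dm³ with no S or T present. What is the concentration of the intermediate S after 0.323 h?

2.47 mol/dm³

The intermediate concentration in a first-order A→B→C sequence is C_S = k₁C_{R0}(e^(−k₁t) − e^(−k₂t))/(k₂−k₁).
e^(−k₁t) = e^(−3.03×0.323) = e^(−0.9787) = 0.3758; e^(−k₂t) = e^(−0.1324) = 0.8760.
C_S = 3.03×4.27/(0.410−3.03) × (0.3758−0.8760) = (-4.938)×(-0.5002) = 2.470 mol/dm³.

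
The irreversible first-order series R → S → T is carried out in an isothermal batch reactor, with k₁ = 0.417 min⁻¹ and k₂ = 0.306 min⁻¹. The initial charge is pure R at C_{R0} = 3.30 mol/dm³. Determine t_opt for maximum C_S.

2.79 min

The intermediate peaks when r₁ = r₂, i.e. k₁e^(−k₁t) = k₂e^(−k₂t), giving t_opt = ln(k₂/k₁)/(k₂−k₁).
= ln(0.306/0.417)/(0.306−0.417) = ln(0.7338)/-0.1110 = -0.3095/-0.1110 = 2.79 min.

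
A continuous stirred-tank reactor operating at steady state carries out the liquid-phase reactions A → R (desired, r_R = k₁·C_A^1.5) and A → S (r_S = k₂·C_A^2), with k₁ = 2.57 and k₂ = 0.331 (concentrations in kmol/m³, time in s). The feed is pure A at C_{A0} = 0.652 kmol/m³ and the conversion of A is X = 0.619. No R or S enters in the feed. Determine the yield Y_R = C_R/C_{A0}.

Exit C_A = C_{A0}(1−X) = 0.652×0.381 = 0.2484 kmol/m³.
A CSTR operates uniformly at the exit composition, giving r_R = 0.3182 and r_S = 0.02043 (each k·C_A^n at C_A = 0.2484).
Fraction of consumed A going to R: r_R/(r_R+r_S) = 0.9397.
C_R = 0.9397·C_{A0}·X = 0.9397×0.652×0.619 = 0.379 kmol/m³; Y_R = C_R/C_{A0} = 0.582.

0.582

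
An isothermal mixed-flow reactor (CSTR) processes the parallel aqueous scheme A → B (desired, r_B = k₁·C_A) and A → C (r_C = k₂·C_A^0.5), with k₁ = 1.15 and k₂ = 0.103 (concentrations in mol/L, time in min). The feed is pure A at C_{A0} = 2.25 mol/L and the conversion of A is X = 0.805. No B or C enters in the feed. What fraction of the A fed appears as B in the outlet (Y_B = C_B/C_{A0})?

Exit C_A = C_{A0}(1−X) = 2.25×0.195 = 0.4387 mol/L.
In a CSTR the entire volume is at exit conditions, so r_B = 1.15×0.4387 = 0.5046 and r_C = 0.103×0.4387^0.5 = 0.06823.
Fraction of consumed A going to B: r_B/(r_B+r_C) = 0.8809.
C_B = 0.8809·C_{A0}·X = 0.8809×2.25×0.805 = 1.60 mol/L; Y_B = C_B/C_{A0} = 0.709.

0.709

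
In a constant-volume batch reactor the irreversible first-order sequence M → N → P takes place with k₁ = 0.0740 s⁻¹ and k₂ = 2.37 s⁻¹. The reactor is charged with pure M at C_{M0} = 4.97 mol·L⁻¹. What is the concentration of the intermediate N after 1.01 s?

0.134 mol·L⁻¹

For first-order series with pure M initially, C_N(t) = k₁C_{M0}/(k₂−k₁)·(e^(−k₁t) − e^(−k₂t)).
e^(−k₁t) = e^(−0.0740×1.01) = e^(−0.07474) = 0.9280; e^(−k₂t) = e^(−2.394) = 0.09129.
C_N = 0.0740×4.97/(2.37−0.0740) × (0.9280−0.09129) = 0.1602×0.8367 = 0.1340 mol·L⁻¹.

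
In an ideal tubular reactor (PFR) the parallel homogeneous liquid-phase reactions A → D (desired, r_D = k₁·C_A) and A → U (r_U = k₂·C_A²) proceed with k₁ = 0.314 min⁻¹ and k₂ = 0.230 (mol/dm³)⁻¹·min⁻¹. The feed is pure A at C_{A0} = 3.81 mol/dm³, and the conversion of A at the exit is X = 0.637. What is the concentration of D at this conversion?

0.864 mol/dm³

C_A = C_{A0}(1−X) = 1.383 mol/dm³.
Along a PFR/batch, dC_D/dC_A = −r_D/(r_D+r_U) = −k₁/(k₁+k₂·C_A).
Integrating from C_{A0} to C_A: C_D = (0.314/0.230)·ln[(0.314+0.230·3.81)/(0.314+0.230·1.38)] = 1.365·ln(1.190/0.6321) = 0.8641 mol/dm³.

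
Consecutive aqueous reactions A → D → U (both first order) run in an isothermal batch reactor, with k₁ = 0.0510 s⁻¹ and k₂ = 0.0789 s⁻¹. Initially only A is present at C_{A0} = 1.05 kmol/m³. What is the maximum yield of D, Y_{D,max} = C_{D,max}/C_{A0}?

At the optimum, C_{D,max}/C_{A0} = (k₁/k₂)^[k₂/(k₂−k₁)].
= (0.0510/0.0789)^(0.0789/(0.0789−0.0510)) = (0.6464)^(2.828) = 0.2911.

0.291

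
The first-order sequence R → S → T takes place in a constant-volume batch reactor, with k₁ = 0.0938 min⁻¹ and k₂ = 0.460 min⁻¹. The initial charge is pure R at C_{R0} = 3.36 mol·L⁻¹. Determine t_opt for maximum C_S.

The intermediate peaks when r₁ = r₂, i.e. k₁e^(−k₁t) = k₂e^(−k₂t), giving t_opt = ln(k₂/k₁)/(k₂−k₁).
= ln(0.460/0.0938)/(0.460−0.0938) = ln(4.904)/0.3662 = 1.590/0.3662 = 4.34 min.

4.34 min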